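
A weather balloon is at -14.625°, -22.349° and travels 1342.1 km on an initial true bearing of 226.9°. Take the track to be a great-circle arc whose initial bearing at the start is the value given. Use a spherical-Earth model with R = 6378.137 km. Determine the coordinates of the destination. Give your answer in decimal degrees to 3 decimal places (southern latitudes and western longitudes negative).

latitude -22.645°, longitude -31.861°

Central angle δ = d/R = 0.210422 rad.
With φ₁ = -14.625° = -0.255254 rad and θ = 226.9° = 3.960152 rad:
Destination latitude: φ₂ = arcsin( sin φ₁ cos δ + cos φ₁ sin δ cos θ ) = arcsin(-0.385015) = -22.645°.
Δλ = atan2( sin θ sin δ cos φ₁ , cos δ − sin φ₁ sin φ₂ ) = atan2(-0.147569, 0.880730) = -0.166011 rad = -9.512°.
λ₂ = λ₁ + Δλ = -31.861°.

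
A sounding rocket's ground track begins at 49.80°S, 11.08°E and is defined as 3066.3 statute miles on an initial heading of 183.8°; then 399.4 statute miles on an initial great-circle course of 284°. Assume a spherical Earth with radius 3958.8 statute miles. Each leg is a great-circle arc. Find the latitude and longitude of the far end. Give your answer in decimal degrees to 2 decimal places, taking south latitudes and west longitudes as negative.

Apply the spherical direct solution leg by leg, carrying full precision between legs.
Leg 1: from (-49.80°, 11.08°), δ = 3066.3/3958.8 = 0.774553 rad, θ = 183.8° → φ = -85.10°, λ = -136.04°.
Leg 2: from (-85.10°, -136.04°), δ = 399.4/3958.8 = 0.100889 rad, θ = 284° → φ = -81.57°, λ = -177.86°.

latitude -81.57°, longitude -177.86°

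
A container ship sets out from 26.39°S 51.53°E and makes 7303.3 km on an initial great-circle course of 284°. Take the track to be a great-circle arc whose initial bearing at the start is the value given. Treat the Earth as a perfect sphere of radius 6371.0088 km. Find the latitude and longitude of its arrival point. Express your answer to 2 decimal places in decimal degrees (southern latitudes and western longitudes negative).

Central angle δ = d/R = 1.146333 rad.
With φ₁ = -26.39° = -0.460592 rad and θ = 284° = 4.956735 rad:
Applying the spherical law of cosines for sides, sin φ₂ = sin φ₁ cos δ + cos φ₁ sin δ cos θ = 0.014430, so φ₂ = 0.83°.
Δλ = atan2( sin θ sin δ cos φ₁ , cos δ − sin φ₁ sin φ₂ ) = atan2(-0.792050, 0.418245) = -1.084958 rad = -62.16°.
λ₂ = λ₁ + Δλ = -10.63°.

latitude 0.83°, longitude -10.63°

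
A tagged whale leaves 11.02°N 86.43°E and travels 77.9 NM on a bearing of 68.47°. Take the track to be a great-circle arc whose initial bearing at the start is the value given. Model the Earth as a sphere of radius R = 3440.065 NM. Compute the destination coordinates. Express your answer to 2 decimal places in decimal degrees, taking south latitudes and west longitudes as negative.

latitude 11.49°, longitude 87.66°

Central angle δ = d/R = 0.022645 rad.
Start latitude φ₁ = 0.192335 rad; initial bearing θ = 1.195027 rad.
sin φ₂ = sin φ₁ cos δ + cos φ₁ sin δ cos θ = (0.191152)(0.999744) + (0.981561)(0.022643)(0.366988) = 0.199259
φ₂ = asin(0.199259) = 0.200602 rad = 11.49°.
Δλ = atan2( sin θ sin δ cos φ₁ , cos δ − sin φ₁ sin φ₂ ) = atan2(0.020675, 0.961655) = 0.021496 rad = 1.23°.
λ₂ = 86.43° + 1.23° = 87.66°.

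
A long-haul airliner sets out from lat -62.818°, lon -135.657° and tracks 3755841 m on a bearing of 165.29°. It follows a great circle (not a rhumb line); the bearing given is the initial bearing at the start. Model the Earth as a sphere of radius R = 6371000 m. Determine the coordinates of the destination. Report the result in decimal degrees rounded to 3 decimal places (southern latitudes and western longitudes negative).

latitude -80.083°, longitude -10.714°

Angular distance δ = d/R = 3755841 / 6371000 = 0.589521 rad.
With φ₁ = -62.818° = -1.096381 rad and θ = 165.29° = 2.884855 rad:
sin φ₂ = sin φ₁ cos δ + cos φ₁ sin δ cos θ = (-0.889560)(0.831207) + (0.456818)(0.555963)(-0.967223) = -0.985058
φ₂ = asin(-0.985058) = -1.397712 rad = -80.083°.
Δλ = atan2( sin θ sin δ cos φ₁ , cos δ − sin φ₁ sin φ₂ ) = atan2(0.064491, -0.045061) = 2.180667 rad = 124.943°.
Hence λ₂ = -135.657° + 124.943° = -10.714°.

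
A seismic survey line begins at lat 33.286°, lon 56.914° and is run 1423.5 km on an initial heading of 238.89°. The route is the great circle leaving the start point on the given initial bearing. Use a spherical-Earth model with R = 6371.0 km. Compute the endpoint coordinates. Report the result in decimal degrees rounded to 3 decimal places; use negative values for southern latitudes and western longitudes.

Angular distance δ = d/R = 1423.5 / 6371 = 0.223434 rad.
With φ₁ = 33.286° = 0.580950 rad and θ = 238.89° = 4.169417 rad:
Destination latitude: φ₂ = arcsin( sin φ₁ cos δ + cos φ₁ sin δ cos θ ) = arcsin(0.439472) = 26.070°.
Δλ = atan2( sin θ sin δ cos φ₁ , cos δ − sin φ₁ sin φ₂ ) = atan2(-0.158588, 0.733952) = -0.212802 rad = -12.193°.
Hence λ₂ = 56.914° + -12.193° = 44.721°.

latitude 26.070°, longitude 44.721°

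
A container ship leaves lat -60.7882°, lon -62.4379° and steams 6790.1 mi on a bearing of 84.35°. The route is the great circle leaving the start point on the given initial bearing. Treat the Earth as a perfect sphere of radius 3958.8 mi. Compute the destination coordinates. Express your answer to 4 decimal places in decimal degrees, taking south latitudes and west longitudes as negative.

δ = 6790.1/3958.8 = 1.715191 rad (98.2732°).
Start latitude φ₁ = -1.060954 rad; initial bearing θ = 1.472185 rad.
sin φ₂ = sin φ₁ cos δ + cos φ₁ sin δ cos θ = (-0.872822)(-0.143894) + (0.488039)(0.989593)(0.098451) = 0.173142
φ₂ = asin(0.173142) = 0.174019 rad = 9.9705°.
Δλ = atan2( sin θ sin δ cos φ₁ , cos δ − sin φ₁ sin φ₂ ) = atan2(0.480614, 0.007228) = 1.555758 rad = 89.1384°.
Hence λ₂ = -62.4379° + 89.1384° = 26.7005°.

latitude 9.9705°, longitude 26.7005°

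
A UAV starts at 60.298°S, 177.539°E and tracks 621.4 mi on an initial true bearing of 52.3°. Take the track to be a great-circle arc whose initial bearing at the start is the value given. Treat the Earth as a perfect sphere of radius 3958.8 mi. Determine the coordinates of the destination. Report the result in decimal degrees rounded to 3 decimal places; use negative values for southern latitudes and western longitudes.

latitude -54.152°, longitude -170.268°

The arc subtends δ = 621.4/3958.8 = 0.156967 rad at the centre.
Converting: φ₁ = -1.052399 rad, θ = 0.912807 rad.
sin φ₂ = sin φ₁ cos δ + cos φ₁ sin δ cos θ = (-0.868614)(0.987706) + (0.495489)(0.156323)(0.611527) = -0.810569
φ₂ = asin(-0.810569) = -0.945123 rad = -54.152°.
Δλ = atan2( sin θ sin δ cos φ₁ , cos δ − sin φ₁ sin φ₂ ) = atan2(0.061285, 0.283634) = 0.212800 rad = 12.193°.
λ₂ = 177.539° + 12.193° = 189.732°, normalized to (−180°, 180°] → -170.268°.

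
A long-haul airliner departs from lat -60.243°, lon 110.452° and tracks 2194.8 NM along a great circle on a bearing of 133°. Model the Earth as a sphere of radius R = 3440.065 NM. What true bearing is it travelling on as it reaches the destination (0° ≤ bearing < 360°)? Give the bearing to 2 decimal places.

final bearing 55.97°

The arc subtends δ = 2194.8/3440.065 = 0.638011 rad at the centre.
Start latitude φ₁ = -1.051439 rad; initial bearing θ = 2.321288 rad.
Applying the spherical law of cosines for sides, sin φ₂ = sin φ₁ cos δ + cos φ₁ sin δ cos θ = -0.898965, so φ₂ = -64.022°.
For the longitude increment, Δλ = atan2( sin θ sin δ cos φ₁, cos δ − sin φ₁ sin φ₂ ) = atan2(0.216195, 0.022856) = 83.965°.
λ₂ = 110.452° + 83.965° = 194.417°, normalized to (−180°, 180°] → -165.583°.
The forward bearing on arrival equals the back-azimuth from the destination plus 180°.
Back-azimuth from P₂ (-64.02°, -165.58°) to P₁ (-60.24°, 110.45°), with Δλ' = λ₁ − λ₂ = 276.03°: atan2( sin Δλ' cos φ₁ , cos φ₂ sin φ₁ − sin φ₂ cos φ₁ cos Δλ' ) = 235.97°.
Final bearing = (235.97° + 180°) mod 360° = 55.97°.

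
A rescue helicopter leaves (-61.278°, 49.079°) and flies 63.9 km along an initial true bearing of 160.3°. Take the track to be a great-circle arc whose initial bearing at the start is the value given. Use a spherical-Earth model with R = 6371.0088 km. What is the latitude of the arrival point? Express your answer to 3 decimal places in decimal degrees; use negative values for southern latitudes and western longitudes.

latitude -61.818°

Angular distance δ = d/R = 63.9 / 6371.0088 = 0.010030 rad.
Start latitude φ₁ = -1.069503 rad; initial bearing θ = 2.797763 rad.
Destination latitude: φ₂ = arcsin( sin φ₁ cos δ + cos φ₁ sin δ cos θ ) = arcsin(-0.881455) = -61.818°.
Δλ = atan2( sin θ sin δ cos φ₁ , cos δ − sin φ₁ sin φ₂ ) = atan2(0.001625, 0.226947) = 0.007159 rad = 0.410°.
Hence λ₂ = 49.079° + 0.410° = 49.489°.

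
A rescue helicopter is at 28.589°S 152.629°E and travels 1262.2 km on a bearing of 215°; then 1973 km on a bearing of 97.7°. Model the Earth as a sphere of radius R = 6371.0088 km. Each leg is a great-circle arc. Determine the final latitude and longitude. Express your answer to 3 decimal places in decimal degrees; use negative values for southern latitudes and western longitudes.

Apply the spherical direct solution leg by leg, carrying full precision between legs.
Leg 1: from (-28.589°, 152.629°), δ = 1262.2/6371.0088 = 0.198116 rad, θ = 215° → φ = -37.643°, λ = 144.432°.
Leg 2: from (-37.643°, 144.432°), δ = 1973/6371.0088 = 0.309684 rad, θ = 97.7° → φ = -37.880°, λ = 166.929°.

latitude -37.880°, longitude 166.929°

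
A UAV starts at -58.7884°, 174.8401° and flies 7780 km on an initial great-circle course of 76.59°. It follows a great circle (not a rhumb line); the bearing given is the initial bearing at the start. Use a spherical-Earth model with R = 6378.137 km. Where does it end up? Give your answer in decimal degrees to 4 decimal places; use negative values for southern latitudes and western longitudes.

Angular distance δ = d/R = 7780 / 6378.137 = 1.219792 rad.
With φ₁ = -58.7884° = -1.026051 rad and θ = 76.59° = 1.336748 rad:
Applying the spherical law of cosines for sides, sin φ₂ = sin φ₁ cos δ + cos φ₁ sin δ cos θ = -0.181221, so φ₂ = -10.4409°.
Δλ = atan2( sin θ sin δ cos φ₁ , cos δ − sin φ₁ sin φ₂ ) = atan2(0.473337, 0.188850) = 1.191173 rad = 68.2492°.
λ₂ = 174.8401° + 68.2492° = 243.0893°, normalized to (−180°, 180°] → -116.9107°.

latitude -10.4409°, longitude -116.9107°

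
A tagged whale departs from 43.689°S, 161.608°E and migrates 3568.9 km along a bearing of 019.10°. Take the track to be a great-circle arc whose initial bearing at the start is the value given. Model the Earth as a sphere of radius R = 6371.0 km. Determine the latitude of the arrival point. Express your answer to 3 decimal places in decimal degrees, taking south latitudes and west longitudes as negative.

latitude -12.833°

δ = 3568.9/6371 = 0.560179 rad (32.0959°).
Start latitude φ₁ = -0.762517 rad; initial bearing θ = 0.333358 rad.
sin φ₂ = sin φ₁ cos δ + cos φ₁ sin δ cos θ = (-0.690744)(0.847160) + (0.723100)(0.531338)(0.944949) = -0.222111
φ₂ = asin(-0.222111) = -0.223979 rad = -12.833°.
Δλ = atan2( sin θ sin δ cos φ₁ , cos δ − sin φ₁ sin φ₂ ) = atan2(0.125720, 0.693738) = 0.179276 rad = 10.272°.
Hence λ₂ = 161.608° + 10.272° = 171.880°.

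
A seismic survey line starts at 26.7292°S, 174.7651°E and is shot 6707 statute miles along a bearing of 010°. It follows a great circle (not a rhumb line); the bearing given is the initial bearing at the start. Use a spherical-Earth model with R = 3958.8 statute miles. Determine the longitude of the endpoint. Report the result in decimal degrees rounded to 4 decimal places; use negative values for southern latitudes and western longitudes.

longitude -157.6351°

Angular distance δ = d/R = 6707 / 3958.8 = 1.694200 rad.
Start latitude φ₁ = -0.466513 rad; initial bearing θ = 0.174533 rad.
Destination latitude: φ₂ = arcsin( sin φ₁ cos δ + cos φ₁ sin δ cos θ ) = arcsin(0.928248) = 68.1633°.
Δλ = atan2( sin θ sin δ cos φ₁ , cos δ − sin φ₁ sin φ₂ ) = atan2(0.153913, 0.294411) = 0.481708 rad = 27.5998°.
λ₂ = 174.7651° + 27.5998° = 202.3649°, normalized to (−180°, 180°] → -157.6351°.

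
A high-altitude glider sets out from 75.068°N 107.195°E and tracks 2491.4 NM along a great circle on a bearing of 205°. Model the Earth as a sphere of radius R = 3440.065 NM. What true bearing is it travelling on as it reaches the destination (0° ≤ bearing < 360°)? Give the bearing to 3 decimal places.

final bearing 187.610°

Central angle δ = d/R = 0.724231 rad.
Start latitude φ₁ = 1.310184 rad; initial bearing θ = 3.577925 rad.
Applying the spherical law of cosines for sides, sin φ₂ = sin φ₁ cos δ + cos φ₁ sin δ cos θ = 0.568989, so φ₂ = 34.680°.
Δλ = atan2( sin θ sin δ cos φ₁ , cos δ − sin φ₁ sin φ₂ ) = atan2(-0.072151, 0.199234) = -0.347450 rad = -19.907°.
λ₂ = λ₁ + Δλ = 87.288°.
The forward bearing on arrival equals the back-azimuth from the destination plus 180°.
Back-azimuth from P₂ (34.680°, 87.288°) to P₁ (75.068°, 107.195°), with Δλ' = λ₁ − λ₂ = 19.907°: atan2( sin Δλ' cos φ₁ , cos φ₂ sin φ₁ − sin φ₂ cos φ₁ cos Δλ' ) = 7.610°.
Final bearing = (7.610° + 180°) mod 360° = 187.610°.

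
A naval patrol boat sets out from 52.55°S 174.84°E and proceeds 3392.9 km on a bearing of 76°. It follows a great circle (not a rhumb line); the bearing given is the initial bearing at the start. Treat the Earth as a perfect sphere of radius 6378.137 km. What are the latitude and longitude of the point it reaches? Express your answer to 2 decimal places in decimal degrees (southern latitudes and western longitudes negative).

The arc subtends δ = 3392.9/6378.137 = 0.531958 rad at the centre.
Converting: φ₁ = -0.917171 rad, θ = 1.326450 rad.
Destination latitude: φ₂ = arcsin( sin φ₁ cos δ + cos φ₁ sin δ cos θ ) = arcsin(-0.609567) = -37.56°.
Δλ = atan2( sin θ sin δ cos φ₁ , cos δ − sin φ₁ sin φ₂ ) = atan2(0.299264, 0.377890) = 0.669804 rad = 38.38°.
λ₂ = 174.84° + 38.38° = 213.22°, normalized to (−180°, 180°] → -146.78°.

latitude -37.56°, longitude -146.78°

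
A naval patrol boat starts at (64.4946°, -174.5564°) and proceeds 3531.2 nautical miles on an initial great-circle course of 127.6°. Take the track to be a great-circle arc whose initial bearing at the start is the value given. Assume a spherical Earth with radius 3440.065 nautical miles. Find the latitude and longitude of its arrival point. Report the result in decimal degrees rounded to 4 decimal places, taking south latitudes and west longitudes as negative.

δ = 3531.2/3440.065 = 1.026492 rad (58.8137°).
Converting: φ₁ = 1.125643 rad, θ = 2.227040 rad.
Applying the spherical law of cosines for sides, sin φ₂ = sin φ₁ cos δ + cos φ₁ sin δ cos θ = 0.242599, so φ₂ = 14.0400°.
Then Δλ = atan2(0.291856, 0.298866) = 0.773531 rad, from sin θ sin δ cos φ₁ over cos δ − sin φ₁ sin φ₂.
λ₂ = λ₁ + Δλ = -130.2363°.

latitude 14.0400°, longitude -130.2363°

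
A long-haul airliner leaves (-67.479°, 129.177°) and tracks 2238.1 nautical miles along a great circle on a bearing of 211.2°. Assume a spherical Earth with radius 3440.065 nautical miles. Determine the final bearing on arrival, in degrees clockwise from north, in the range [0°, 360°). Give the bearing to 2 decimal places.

final bearing 326.41°

Angular distance δ = d/R = 2238.1 / 3440.065 = 0.650598 rad.
Converting: φ₁ = -1.177731 rad, θ = 3.686135 rad.
Destination latitude: φ₂ = arcsin( sin φ₁ cos δ + cos φ₁ sin δ cos θ ) = arcsin(-0.933468) = -68.982°.
Δλ = atan2( sin θ sin δ cos φ₁ , cos δ − sin φ₁ sin φ₂ ) = atan2(-0.120173, -0.066560) = -2.076603 rad = -118.981°.
λ₂ = λ₁ + Δλ = 10.196°.
The forward bearing on arrival equals the back-azimuth from the destination plus 180°.
Back-azimuth from P₂ (-68.98°, 10.20°) to P₁ (-67.48°, 129.18°), with Δλ' = λ₁ − λ₂ = 118.98°: atan2( sin Δλ' cos φ₁ , cos φ₂ sin φ₁ − sin φ₂ cos φ₁ cos Δλ' ) = 146.41°.
Final bearing = (146.41° + 180°) mod 360° = 326.41°.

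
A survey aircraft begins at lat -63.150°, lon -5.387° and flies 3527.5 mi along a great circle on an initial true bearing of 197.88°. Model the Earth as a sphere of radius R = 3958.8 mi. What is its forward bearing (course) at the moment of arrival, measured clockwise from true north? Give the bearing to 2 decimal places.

Angular distance δ = d/R = 3527.5 / 3958.8 = 0.891053 rad.
With φ₁ = -63.150° = -1.102175 rad and θ = 197.88° = 3.453658 rad:
sin φ₂ = sin φ₁ cos δ + cos φ₁ sin δ cos θ = (-0.892192)(0.628594) + (0.451656)(0.777734)(-0.951702) = -0.895129
φ₂ = asin(-0.895129) = -1.108720 rad = -63.525°.
Δλ = atan2( sin θ sin δ cos φ₁ , cos δ − sin φ₁ sin φ₂ ) = atan2(-0.107848, -0.170033) = -2.576351 rad = -147.614°.
λ₂ = λ₁ + Δλ = -153.001°.
The forward bearing on arrival equals the back-azimuth from the destination plus 180°.
Back-azimuth from P₂ (-63.52°, -153.00°) to P₁ (-63.15°, -5.39°), with Δλ' = λ₁ − λ₂ = 147.61°: atan2( sin Δλ' cos φ₁ , cos φ₂ sin φ₁ − sin φ₂ cos φ₁ cos Δλ' ) = 161.88°.
Final bearing = (161.88° + 180°) mod 360° = 341.88°.

final bearing 341.88°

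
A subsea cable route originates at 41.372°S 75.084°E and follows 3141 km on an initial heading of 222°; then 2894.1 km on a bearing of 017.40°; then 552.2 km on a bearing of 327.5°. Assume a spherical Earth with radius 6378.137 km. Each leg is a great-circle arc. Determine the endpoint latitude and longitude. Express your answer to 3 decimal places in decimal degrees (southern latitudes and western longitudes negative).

latitude -28.293°, longitude 44.597°

Apply the spherical direct solution leg by leg, carrying full precision between legs.
Leg 1: from (-41.372°, 75.084°), δ = 3141/6378.137 = 0.492464 rad, θ = 222° → φ = -57.787°, λ = 38.679°.
Leg 2: from (-57.787°, 38.679°), δ = 2894.1/6378.137 = 0.453753 rad, θ = 17.4° → φ = -32.513°, λ = 47.622°.
Leg 3: from (-32.513°, 47.622°), δ = 552.2/6378.137 = 0.086577 rad, θ = 327.5° → φ = -28.293°, λ = 44.597°.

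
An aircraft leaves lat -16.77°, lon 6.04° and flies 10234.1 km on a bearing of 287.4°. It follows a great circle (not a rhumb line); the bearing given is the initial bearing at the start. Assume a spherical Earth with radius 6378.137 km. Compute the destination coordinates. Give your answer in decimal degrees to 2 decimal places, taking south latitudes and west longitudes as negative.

The arc subtends δ = 10234.1/6378.137 = 1.604559 rad at the centre.
Start latitude φ₁ = -0.292692 rad; initial bearing θ = 5.016076 rad.
Destination latitude: φ₂ = arcsin( sin φ₁ cos δ + cos φ₁ sin δ cos θ ) = arcsin(0.295899) = 17.21°.
For the longitude increment, Δλ = atan2( sin θ sin δ cos φ₁, cos δ − sin φ₁ sin φ₂ ) = atan2(-0.913136, 0.051619) = -86.76°.
λ₂ = λ₁ + Δλ = -80.72°.

latitude 17.21°, longitude -80.72°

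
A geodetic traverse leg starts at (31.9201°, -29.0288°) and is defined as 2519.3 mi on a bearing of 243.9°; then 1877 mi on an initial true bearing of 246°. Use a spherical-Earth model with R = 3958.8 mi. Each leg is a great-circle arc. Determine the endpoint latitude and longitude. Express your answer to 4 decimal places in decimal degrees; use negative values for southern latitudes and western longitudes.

latitude -0.0533°, longitude -86.7098°

Apply the spherical direct solution leg by leg, carrying full precision between legs.
Leg 1: from (31.9201°, -29.0288°), δ = 2519.3/3958.8 = 0.636380 rad, θ = 243.9° → φ = 11.7313°, λ = -62.0584°.
Leg 2: from (11.7313°, -62.0584°), δ = 1877/3958.8 = 0.474134 rad, θ = 246° → φ = -0.0533°, λ = -86.7098°.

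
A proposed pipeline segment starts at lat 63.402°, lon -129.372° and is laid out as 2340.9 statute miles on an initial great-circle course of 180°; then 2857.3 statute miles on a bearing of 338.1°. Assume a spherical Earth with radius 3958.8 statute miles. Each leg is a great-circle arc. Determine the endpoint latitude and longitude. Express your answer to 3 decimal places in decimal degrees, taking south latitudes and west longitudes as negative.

latitude 64.598°, longitude -164.436°

Apply the spherical direct solution leg by leg, carrying full precision between legs.
Leg 1: from (63.402°, -129.372°), δ = 2340.9/3958.8 = 0.591316 rad, θ = 180° → φ = 29.522°, λ = -129.372°.
Leg 2: from (29.522°, -129.372°), δ = 2857.3/3958.8 = 0.721759 rad, θ = 338.1° → φ = 64.598°, λ = -164.436°.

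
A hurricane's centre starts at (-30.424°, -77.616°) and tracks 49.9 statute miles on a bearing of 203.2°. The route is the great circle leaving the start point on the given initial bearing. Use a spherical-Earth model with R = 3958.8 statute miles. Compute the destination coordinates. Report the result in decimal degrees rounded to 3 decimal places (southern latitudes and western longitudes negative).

Central angle δ = d/R = 0.012605 rad.
Converting: φ₁ = -0.530999 rad, θ = 3.546509 rad.
sin φ₂ = sin φ₁ cos δ + cos φ₁ sin δ cos θ = (-0.506395)(0.999921) + (0.862302)(0.012604)(-0.919135) = -0.516345
φ₂ = asin(-0.516345) = -0.542577 rad = -31.087°.
For the longitude increment, Δλ = atan2( sin θ sin δ cos φ₁, cos δ − sin φ₁ sin φ₂ ) = atan2(-0.004282, 0.738446) = -0.332°.
Hence λ₂ = -77.616° + -0.332° = -77.948°.

latitude -31.087°, longitude -77.948°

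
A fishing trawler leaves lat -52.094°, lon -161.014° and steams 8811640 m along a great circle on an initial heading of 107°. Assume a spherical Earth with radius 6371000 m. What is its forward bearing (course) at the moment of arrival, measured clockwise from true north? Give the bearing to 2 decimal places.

The arc subtends δ = 8811640/6371000 = 1.383086 rad at the centre.
Converting: φ₁ = -0.909212 rad, θ = 1.867502 rad.
sin φ₂ = sin φ₁ cos δ + cos φ₁ sin δ cos θ = (-0.789020)(0.186610) + (0.614368)(0.982434)(-0.292372) = -0.323708
φ₂ = asin(-0.323708) = -0.329645 rad = -18.887°.
Δλ = atan2( sin θ sin δ cos φ₁ , cos δ − sin φ₁ sin φ₂ ) = atan2(0.577202, -0.068802) = 1.689435 rad = 96.797°.
λ₂ = -161.014° + 96.797° = -64.217°.
The forward bearing on arrival equals the back-azimuth from the destination plus 180°.
Back-azimuth from P₂ (-18.89°, -64.22°) to P₁ (-52.09°, -161.01°), with Δλ' = λ₁ − λ₂ = -96.80°: atan2( sin Δλ' cos φ₁ , cos φ₂ sin φ₁ − sin φ₂ cos φ₁ cos Δλ' ) = 218.39°.
Final bearing = (218.39° + 180°) mod 360° = 38.39°.

final bearing 38.39°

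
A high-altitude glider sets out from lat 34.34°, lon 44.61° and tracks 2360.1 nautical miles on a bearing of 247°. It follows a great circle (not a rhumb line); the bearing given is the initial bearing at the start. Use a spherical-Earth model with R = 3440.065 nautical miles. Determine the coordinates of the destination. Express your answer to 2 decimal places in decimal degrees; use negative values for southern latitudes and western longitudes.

Angular distance δ = d/R = 2360.1 / 3440.065 = 0.686063 rad.
Start latitude φ₁ = 0.599346 rad; initial bearing θ = 4.310963 rad.
Destination latitude: φ₂ = arcsin( sin φ₁ cos δ + cos φ₁ sin δ cos θ ) = arcsin(0.232089) = 13.42°.
Then Δλ = atan2(-0.481498, 0.642825) = -0.642883 rad, from sin θ sin δ cos φ₁ over cos δ − sin φ₁ sin φ₂.
λ₂ = 44.61° + -36.83° = 7.78°.

latitude 13.42°, longitude 7.78°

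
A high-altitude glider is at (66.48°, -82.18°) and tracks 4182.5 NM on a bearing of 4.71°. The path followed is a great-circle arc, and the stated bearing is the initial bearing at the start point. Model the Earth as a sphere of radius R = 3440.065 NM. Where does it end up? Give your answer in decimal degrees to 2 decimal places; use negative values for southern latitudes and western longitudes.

latitude 43.76°, longitude 91.70°

Central angle δ = d/R = 1.215820 rad.
Converting: φ₁ = 1.160295 rad, θ = 0.082205 rad.
Destination latitude: φ₂ = arcsin( sin φ₁ cos δ + cos φ₁ sin δ cos θ ) = arcsin(0.691618) = 43.76°.
Then Δλ = atan2(0.030726, -0.286591) = 3.034790 rad, from sin θ sin δ cos φ₁ over cos δ − sin φ₁ sin φ₂.
Hence λ₂ = -82.18° + 173.88° = 91.70°.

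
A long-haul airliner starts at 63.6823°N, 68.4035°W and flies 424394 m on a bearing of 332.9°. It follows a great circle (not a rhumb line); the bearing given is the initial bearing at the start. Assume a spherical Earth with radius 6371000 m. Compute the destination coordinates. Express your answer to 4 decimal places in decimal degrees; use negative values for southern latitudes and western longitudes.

The arc subtends δ = 424394/6371000 = 0.066613 rad at the centre.
Converting: φ₁ = 1.111466 rad, θ = 5.810201 rad.
Applying the spherical law of cosines for sides, sin φ₂ = sin φ₁ cos δ + cos φ₁ sin δ cos θ = 0.920633, so φ₂ = 67.0188°.
For the longitude increment, Δλ = atan2( sin θ sin δ cos φ₁, cos δ − sin φ₁ sin φ₂ ) = atan2(-0.013444, 0.172573) = -4.4544°.
λ₂ = λ₁ + Δλ = -72.8579°.

latitude 67.0188°, longitude -72.8579°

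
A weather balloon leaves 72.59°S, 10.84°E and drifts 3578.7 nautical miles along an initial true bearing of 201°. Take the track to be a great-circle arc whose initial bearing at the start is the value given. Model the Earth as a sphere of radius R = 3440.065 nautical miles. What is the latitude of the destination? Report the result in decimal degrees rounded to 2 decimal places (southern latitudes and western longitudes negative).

latitude -46.36°

Angular distance δ = d/R = 3578.7 / 3440.065 = 1.040300 rad.
Start latitude φ₁ = -1.266935 rad; initial bearing θ = 3.508112 rad.
sin φ₂ = sin φ₁ cos δ + cos φ₁ sin δ cos θ = (-0.954188)(0.505961) + (0.299207)(0.862556)(-0.933580) = -0.723724
φ₂ = asin(-0.723724) = -0.809183 rad = -46.36°.
Then Δλ = atan2(-0.092489, -0.184607) = -2.677143 rad, from sin θ sin δ cos φ₁ over cos δ − sin φ₁ sin φ₂.
λ₂ = 10.84° + -153.39° = -142.55°.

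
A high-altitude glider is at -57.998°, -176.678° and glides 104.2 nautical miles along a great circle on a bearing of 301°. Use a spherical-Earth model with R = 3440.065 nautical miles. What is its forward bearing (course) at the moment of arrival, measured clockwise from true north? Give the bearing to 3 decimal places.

Central angle δ = d/R = 0.030290 rad.
Converting: φ₁ = -1.012256 rad, θ = 5.253441 rad.
Applying the spherical law of cosines for sides, sin φ₂ = sin φ₁ cos δ + cos φ₁ sin δ cos θ = -0.839374, so φ₂ = -57.074°.
Δλ = atan2( sin θ sin δ cos φ₁ , cos δ − sin φ₁ sin φ₂ ) = atan2(-0.013757, 0.287727) = -0.047777 rad = -2.737°.
Hence λ₂ = -176.678° + -2.737° = -179.415°.
The forward bearing on arrival equals the back-azimuth from the destination plus 180°.
Back-azimuth from P₂ (-57.074°, -179.415°) to P₁ (-57.998°, -176.678°), with Δλ' = λ₁ − λ₂ = 2.737°: atan2( sin Δλ' cos φ₁ , cos φ₂ sin φ₁ − sin φ₂ cos φ₁ cos Δλ' ) = 123.310°.
Final bearing = (123.310° + 180°) mod 360° = 303.310°.

final bearing 303.310°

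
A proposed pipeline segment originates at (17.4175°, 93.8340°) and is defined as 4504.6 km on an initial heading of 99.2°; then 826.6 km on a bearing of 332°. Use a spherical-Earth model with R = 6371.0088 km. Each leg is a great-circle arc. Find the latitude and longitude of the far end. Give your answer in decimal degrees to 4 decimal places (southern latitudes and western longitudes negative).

latitude 13.9273°, longitude 130.5314°

Apply the spherical direct solution leg by leg, carrying full precision between legs.
Leg 1: from (17.4175°, 93.8340°), δ = 4504.6/6371.0088 = 0.707047 rad, θ = 99.2° → φ = 7.3819°, λ = 134.1193°.
Leg 2: from (7.3819°, 134.1193°), δ = 826.6/6371.0088 = 0.129744 rad, θ = 332° → φ = 13.9273°, λ = 130.5314°.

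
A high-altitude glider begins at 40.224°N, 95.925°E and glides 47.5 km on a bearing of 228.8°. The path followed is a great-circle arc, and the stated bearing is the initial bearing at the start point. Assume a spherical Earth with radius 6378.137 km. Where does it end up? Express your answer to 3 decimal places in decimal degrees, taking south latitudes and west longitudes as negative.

δ = 47.5/6378.137 = 0.007447 rad (0.4267°).
Converting: φ₁ = 0.702041 rad, θ = 3.993313 rad.
Destination latitude: φ₂ = arcsin( sin φ₁ cos δ + cos φ₁ sin δ cos θ ) = arcsin(0.642014) = 39.942°.
Then Δλ = atan2(-0.004278, 0.585374) = -0.007309 rad, from sin θ sin δ cos φ₁ over cos δ − sin φ₁ sin φ₂.
Hence λ₂ = 95.925° + -0.419° = 95.506°.

latitude 39.942°, longitude 95.506°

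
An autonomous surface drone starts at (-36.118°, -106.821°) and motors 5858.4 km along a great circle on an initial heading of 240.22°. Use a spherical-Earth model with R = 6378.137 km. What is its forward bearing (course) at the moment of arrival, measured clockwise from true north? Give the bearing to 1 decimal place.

δ = 5858.4/6378.137 = 0.918513 rad (52.6269°).
With φ₁ = -36.118° = -0.630378 rad and θ = 240.22° = 4.192630 rad:
Applying the spherical law of cosines for sides, sin φ₂ = sin φ₁ cos δ + cos φ₁ sin δ cos θ = -0.676642, so φ₂ = -42.582°.
Δλ = atan2( sin θ sin δ cos φ₁ , cos δ − sin φ₁ sin φ₂ ) = atan2(-0.557184, 0.208156) = -1.213266 rad = -69.515°.
λ₂ = -106.821° + -69.515° = -176.336°.
The forward bearing on arrival equals the back-azimuth from the destination plus 180°.
Back-azimuth from P₂ (-42.6°, -176.3°) to P₁ (-36.1°, -106.8°), with Δλ' = λ₁ − λ₂ = 69.5°: atan2( sin Δλ' cos φ₁ , cos φ₂ sin φ₁ − sin φ₂ cos φ₁ cos Δλ' ) = 107.8°.
Final bearing = (107.8° + 180°) mod 360° = 287.8°.

final bearing 287.8°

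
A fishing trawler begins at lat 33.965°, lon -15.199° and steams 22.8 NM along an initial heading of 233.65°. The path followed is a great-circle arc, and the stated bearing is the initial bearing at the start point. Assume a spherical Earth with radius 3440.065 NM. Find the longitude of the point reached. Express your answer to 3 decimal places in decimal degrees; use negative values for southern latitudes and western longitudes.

longitude -15.567°

δ = 22.8/3440.065 = 0.006628 rad (0.3797°).
Start latitude φ₁ = 0.592801 rad; initial bearing θ = 4.077962 rad.
Destination latitude: φ₂ = arcsin( sin φ₁ cos δ + cos φ₁ sin δ cos θ ) = arcsin(0.555416) = 33.739°.
For the longitude increment, Δλ = atan2( sin θ sin δ cos φ₁, cos δ − sin φ₁ sin φ₂ ) = atan2(-0.004427, 0.689675) = -0.368°.
λ₂ = -15.199° + -0.368° = -15.567°.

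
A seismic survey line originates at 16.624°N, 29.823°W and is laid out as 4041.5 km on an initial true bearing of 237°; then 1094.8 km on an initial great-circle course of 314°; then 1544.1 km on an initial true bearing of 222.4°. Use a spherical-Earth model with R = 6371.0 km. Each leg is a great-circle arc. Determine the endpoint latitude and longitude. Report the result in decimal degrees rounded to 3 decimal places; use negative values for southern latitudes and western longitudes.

latitude -7.907°, longitude -76.205°

Apply the spherical direct solution leg by leg, carrying full precision between legs.
Leg 1: from (16.624°, -29.823°), δ = 4041.5/6371 = 0.634359 rad, θ = 237° → φ = -4.523°, λ = -59.730°.
Leg 2: from (-4.523°, -59.730°), δ = 1094.8/6371 = 0.171841 rad, θ = 314° → φ = 2.333°, λ = -66.802°.
Leg 3: from (2.333°, -66.802°), δ = 1544.1/6371 = 0.242364 rad, θ = 222.4° → φ = -7.907°, λ = -76.205°.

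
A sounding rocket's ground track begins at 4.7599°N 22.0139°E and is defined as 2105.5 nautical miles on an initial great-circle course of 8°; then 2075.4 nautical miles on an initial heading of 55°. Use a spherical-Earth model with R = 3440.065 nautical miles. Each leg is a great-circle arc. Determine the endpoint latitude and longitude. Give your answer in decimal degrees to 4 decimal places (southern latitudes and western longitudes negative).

Apply the spherical direct solution leg by leg, carrying full precision between legs.
Leg 1: from (4.7599°, 22.0139°), δ = 2105.5/3440.065 = 0.612052 rad, θ = 8° → φ = 39.4134°, λ = 27.9546°.
Leg 2: from (39.4134°, 27.9546°), δ = 2075.4/3440.065 = 0.603303 rad, θ = 55° → φ = 50.7370°, λ = 75.2071°.

latitude 50.7370°, longitude 75.2071°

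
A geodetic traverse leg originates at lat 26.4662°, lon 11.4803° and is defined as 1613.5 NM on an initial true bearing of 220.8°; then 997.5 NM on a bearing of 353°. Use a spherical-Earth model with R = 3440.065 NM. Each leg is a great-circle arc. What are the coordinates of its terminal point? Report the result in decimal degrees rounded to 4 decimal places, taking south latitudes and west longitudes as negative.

latitude 21.7168°, longitude -7.9226°

Apply the spherical direct solution leg by leg, carrying full precision between legs.
Leg 1: from (26.4662°, 11.4803°), δ = 1613.5/3440.065 = 0.469032 rad, θ = 220.8° → φ = 5.2339°, λ = -5.7731°.
Leg 2: from (5.2339°, -5.7731°), δ = 997.5/3440.065 = 0.289965 rad, θ = 353° → φ = 21.7168°, λ = -7.9226°.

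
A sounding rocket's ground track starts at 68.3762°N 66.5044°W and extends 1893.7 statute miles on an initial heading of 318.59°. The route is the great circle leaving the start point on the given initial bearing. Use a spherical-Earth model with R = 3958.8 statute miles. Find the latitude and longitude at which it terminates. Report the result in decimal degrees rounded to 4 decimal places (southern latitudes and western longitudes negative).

latitude 72.2697°, longitude -155.3363°

δ = 1893.7/3958.8 = 0.478352 rad (27.4076°).
Converting: φ₁ = 1.193390 rad, θ = 5.560444 rad.
Applying the spherical law of cosines for sides, sin φ₂ = sin φ₁ cos δ + cos φ₁ sin δ cos θ = 0.952501, so φ₂ = 72.2697°.
For the longitude increment, Δλ = atan2( sin θ sin δ cos φ₁, cos δ − sin φ₁ sin φ₂ ) = atan2(-0.112202, 0.002288) = -88.8319°.
λ₂ = -66.5044° + -88.8319° = -155.3363°.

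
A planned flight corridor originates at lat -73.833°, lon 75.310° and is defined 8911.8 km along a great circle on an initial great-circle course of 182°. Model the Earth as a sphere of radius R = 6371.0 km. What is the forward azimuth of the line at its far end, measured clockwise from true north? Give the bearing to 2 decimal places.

final bearing 359.38°

Angular distance δ = d/R = 8911.8 / 6371 = 1.398807 rad.
With φ₁ = -73.833° = -1.288629 rad and θ = 182° = 3.176499 rad:
Destination latitude: φ₂ = arcsin( sin φ₁ cos δ + cos φ₁ sin δ cos θ ) = arcsin(-0.438537) = -26.011°.
Δλ = atan2( sin θ sin δ cos φ₁ , cos δ − sin φ₁ sin φ₂ ) = atan2(-0.009574, -0.250053) = -3.103323 rad = -177.807°.
Hence λ₂ = 75.310° + -177.807° = -102.497°.
The forward bearing on arrival equals the back-azimuth from the destination plus 180°.
Back-azimuth from P₂ (-26.01°, -102.50°) to P₁ (-73.83°, 75.31°), with Δλ' = λ₁ − λ₂ = 177.81°: atan2( sin Δλ' cos φ₁ , cos φ₂ sin φ₁ − sin φ₂ cos φ₁ cos Δλ' ) = 179.38°.
Final bearing = (179.38° + 180°) mod 360° = 359.38°.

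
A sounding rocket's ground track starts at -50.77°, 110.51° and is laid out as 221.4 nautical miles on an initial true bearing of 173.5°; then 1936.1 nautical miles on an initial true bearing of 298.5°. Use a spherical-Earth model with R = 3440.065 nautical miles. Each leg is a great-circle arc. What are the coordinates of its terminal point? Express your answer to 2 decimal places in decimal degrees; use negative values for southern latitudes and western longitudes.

latitude -32.67°, longitude 77.37°

Apply the spherical direct solution leg by leg, carrying full precision between legs.
Leg 1: from (-50.77°, 110.51°), δ = 221.4/3440.065 = 0.064359 rad, θ = 173.5° → φ = -54.43°, λ = 111.23°.
Leg 2: from (-54.43°, 111.23°), δ = 1936.1/3440.065 = 0.562809 rad, θ = 298.5° → φ = -32.67°, λ = 77.37°.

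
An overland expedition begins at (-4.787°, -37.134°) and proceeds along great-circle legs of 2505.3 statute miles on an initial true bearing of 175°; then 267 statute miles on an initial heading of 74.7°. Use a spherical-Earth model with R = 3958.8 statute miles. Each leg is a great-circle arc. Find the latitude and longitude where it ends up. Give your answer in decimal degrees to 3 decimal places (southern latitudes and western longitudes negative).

latitude -39.754°, longitude -28.375°

Apply the spherical direct solution leg by leg, carrying full precision between legs.
Leg 1: from (-4.787°, -37.134°), δ = 2505.3/3958.8 = 0.632843 rad, θ = 175° → φ = -40.876°, λ = -33.225°.
Leg 2: from (-40.876°, -33.225°), δ = 267/3958.8 = 0.067445 rad, θ = 74.7° → φ = -39.754°, λ = -28.375°.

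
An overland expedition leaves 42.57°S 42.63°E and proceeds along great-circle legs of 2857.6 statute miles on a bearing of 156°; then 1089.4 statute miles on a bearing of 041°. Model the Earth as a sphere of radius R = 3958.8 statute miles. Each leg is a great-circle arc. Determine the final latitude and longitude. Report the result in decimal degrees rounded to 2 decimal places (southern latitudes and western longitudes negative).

latitude -58.64°, longitude 124.41°

Apply the spherical direct solution leg by leg, carrying full precision between legs.
Leg 1: from (-42.57°, 42.63°), δ = 2857.6/3958.8 = 0.721835 rad, θ = 156° → φ = -72.24°, λ = 104.38°.
Leg 2: from (-72.24°, 104.38°), δ = 1089.4/3958.8 = 0.275184 rad, θ = 41° → φ = -58.64°, λ = 124.41°.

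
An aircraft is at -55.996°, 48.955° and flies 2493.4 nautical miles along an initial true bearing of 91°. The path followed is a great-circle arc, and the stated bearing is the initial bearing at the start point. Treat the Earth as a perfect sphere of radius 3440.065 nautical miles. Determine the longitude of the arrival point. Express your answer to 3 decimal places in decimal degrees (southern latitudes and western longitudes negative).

δ = 2493.4/3440.065 = 0.724812 rad (41.5287°).
Converting: φ₁ = -0.977315 rad, θ = 1.588250 rad.
sin φ₂ = sin φ₁ cos δ + cos φ₁ sin δ cos θ = (-0.828999)(0.748624) + (0.559251)(0.662995)(-0.017452) = -0.627079
φ₂ = asin(-0.627079) = -0.677798 rad = -38.835°.
Δλ = atan2( sin θ sin δ cos φ₁ , cos δ − sin φ₁ sin φ₂ ) = atan2(0.370724, 0.228776) = 1.017893 rad = 58.321°.
λ₂ = 48.955° + 58.321° = 107.276°.

longitude 107.276°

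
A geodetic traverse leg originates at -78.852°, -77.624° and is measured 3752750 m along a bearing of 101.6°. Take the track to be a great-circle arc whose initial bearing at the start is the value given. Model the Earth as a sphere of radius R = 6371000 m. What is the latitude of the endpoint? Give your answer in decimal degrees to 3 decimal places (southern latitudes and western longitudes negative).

Central angle δ = d/R = 0.589036 rad.
With φ₁ = -78.852° = -1.376227 rad and θ = 101.6° = 1.773255 rad:
Applying the spherical law of cosines for sides, sin φ₂ = sin φ₁ cos δ + cos φ₁ sin δ cos θ = -0.837386, so φ₂ = -56.865°.
For the longitude increment, Δλ = atan2( sin θ sin δ cos φ₁, cos δ − sin φ₁ sin φ₂ ) = atan2(0.105220, 0.009891) = 84.630°.
λ₂ = -77.624° + 84.630° = 7.006°.

latitude -56.865°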